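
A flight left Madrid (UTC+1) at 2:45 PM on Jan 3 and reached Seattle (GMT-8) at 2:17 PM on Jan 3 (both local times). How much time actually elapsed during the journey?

8 hours 32 minutes

Departure in UTC: 2:45 PM − 1:00 = 1:45 PM on Jan 3.
Arrival in UTC: 2:17 PM + 8:00 = 10:17 PM on Jan 3.
Elapsed = 10:17 PM − 1:45 PM = 8 hours 32 minutes.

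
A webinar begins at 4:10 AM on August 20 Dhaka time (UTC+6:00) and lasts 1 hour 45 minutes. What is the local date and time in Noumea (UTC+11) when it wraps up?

Convert start to UTC: 4:10 AM − 6:00 = 10:10 PM UTC on Aug 19.
Add 1 hour and 45 minutes duration → 11:55 PM UTC.
Noumea is UTC+11:00, so local end time = 11:55 PM + 11:00 = 10:55 AM on Aug 20.

10:55 AM on Aug 20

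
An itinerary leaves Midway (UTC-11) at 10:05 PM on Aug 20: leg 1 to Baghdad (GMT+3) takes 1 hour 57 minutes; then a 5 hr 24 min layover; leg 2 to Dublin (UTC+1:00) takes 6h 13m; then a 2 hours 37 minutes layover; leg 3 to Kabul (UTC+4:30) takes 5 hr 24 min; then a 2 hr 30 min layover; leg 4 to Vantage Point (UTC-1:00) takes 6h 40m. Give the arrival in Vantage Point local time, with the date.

Convert departure to UTC: 10:05 PM + 11:00 = 9:05 AM UTC on Aug 21.
Add 1 hour and 57 minutes leg 1 → 11:02 AM UTC.
Add 5 hours 24 minutes layover in Baghdad → 4:26 PM UTC.
Add 6 hours 13 minutes leg 2 → 10:39 PM UTC.
Add 2 hours and 37 minutes layover in Dublin → 1:16 AM UTC (Aug 22).
Add 5 hours and 24 minutes leg 3 → 6:40 AM UTC.
Add 2 hours and 30 minutes layover in Kabul → 9:10 AM UTC.
Add 6 hours 40 minutes leg 4 → 3:50 PM UTC.
Vantage Point is UTC−1:00, so local arrival = 3:50 PM − 1:00 = 2:50 PM on Aug 22.

2:50 PM on Aug 22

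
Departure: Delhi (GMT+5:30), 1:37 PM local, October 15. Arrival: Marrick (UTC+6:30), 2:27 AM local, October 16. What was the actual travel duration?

11 hours 50 minutes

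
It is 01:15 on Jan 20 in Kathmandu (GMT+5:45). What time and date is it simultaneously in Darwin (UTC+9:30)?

05:00 on Jan 20

In UTC: 01:15 − 5:45 = 19:30 on Jan 19.
Darwin is UTC+9:30: 19:30 + 9:30 = 05:00 on Jan 20.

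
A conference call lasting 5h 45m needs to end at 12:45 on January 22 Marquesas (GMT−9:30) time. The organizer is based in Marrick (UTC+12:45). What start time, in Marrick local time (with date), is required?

05:15 on Jan 23

Target end time in UTC: 12:45 + 9:30 = 22:15 on Jan 22.
Subtract 5 hours and 45 minutes → start 16:30 UTC on Jan 22.
Marrick is UTC+12:45: 16:30 + 12:45 = 05:15 on Jan 23.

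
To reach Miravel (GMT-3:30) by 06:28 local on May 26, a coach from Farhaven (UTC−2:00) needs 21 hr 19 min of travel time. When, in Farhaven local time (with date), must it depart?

10:39 on May 25

Target arrival in UTC: 06:28 + 3:30 = 09:58 on May 26.
Subtract 21 hours 19 minutes → departure 12:39 UTC on May 25.
Farhaven is UTC−2:00: 12:39 − 2:00 = 10:39 on May 25.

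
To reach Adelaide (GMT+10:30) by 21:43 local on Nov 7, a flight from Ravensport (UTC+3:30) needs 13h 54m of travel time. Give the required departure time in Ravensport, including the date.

00:49 on Nov 7

Target arrival in UTC: 21:43 − 10:30 = 11:13 on Nov 7.
Subtract 13 hours 54 minutes → departure 21:19 UTC on Nov 6.
Ravensport is UTC+3:30: 21:19 + 3:30 = 00:49 on Nov 7.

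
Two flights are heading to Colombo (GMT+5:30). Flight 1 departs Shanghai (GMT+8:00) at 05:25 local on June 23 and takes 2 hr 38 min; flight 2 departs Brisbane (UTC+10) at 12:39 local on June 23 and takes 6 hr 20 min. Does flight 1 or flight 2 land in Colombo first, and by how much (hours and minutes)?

the first, by 8 hours 56 minutes

Flight 1 in UTC: 05:25 − 8:00 = 21:25 on Jun 22.
+2 hours 38 minutes → arrive 00:03 UTC on Jun 23.
Flight 2 in UTC: 12:39 − 10:00 = 02:39 on Jun 23.
+6 hours and 20 minutes → arrive 08:59 UTC on Jun 23.
Flight 1 lands earlier by 8 hours 56 minutes.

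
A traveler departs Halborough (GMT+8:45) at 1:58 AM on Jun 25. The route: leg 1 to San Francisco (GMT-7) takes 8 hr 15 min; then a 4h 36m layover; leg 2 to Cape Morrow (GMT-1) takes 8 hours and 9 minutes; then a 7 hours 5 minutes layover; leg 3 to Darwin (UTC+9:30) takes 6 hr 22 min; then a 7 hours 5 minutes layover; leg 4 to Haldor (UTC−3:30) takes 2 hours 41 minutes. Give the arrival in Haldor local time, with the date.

Convert departure to UTC: 1:58 AM − 8:45 = 5:13 PM UTC on Jun 24.
Add 8 hours 15 minutes leg 1 → 1:28 AM UTC (Jun 25).
Add 4 hours and 36 minutes layover in San Francisco → 6:04 AM UTC.
Add 8 hours 9 minutes leg 2 → 2:13 PM UTC.
Add 7 hours and 5 minutes layover in Cape Morrow → 9:18 PM UTC.
Add 6 hours 22 minutes leg 3 → 3:40 AM UTC (Jun 26).
Add 7 hours and 5 minutes layover in Darwin → 10:45 AM UTC.
Add 2 hours and 41 minutes leg 4 → 1:26 PM UTC.
Haldor is UTC−3:30, so local arrival = 1:26 PM − 3:30 = 9:56 AM on Jun 26.

9:56 AM on June 26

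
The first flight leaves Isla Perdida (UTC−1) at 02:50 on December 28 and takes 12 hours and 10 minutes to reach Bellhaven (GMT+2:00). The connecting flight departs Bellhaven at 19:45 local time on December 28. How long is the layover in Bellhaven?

1 hour 45 minutes

Convert departure to UTC: 02:50 + 1:00 = 03:50 UTC on Dec 28.
Add 12 hours 10 minutes flight time → 16:00 UTC.
Bellhaven is UTC+2:00, so local arrival = 16:00 + 2:00 = 18:00 on Dec 28.
Layover = 19:45 − 18:00 = 1 hour 45 minutes.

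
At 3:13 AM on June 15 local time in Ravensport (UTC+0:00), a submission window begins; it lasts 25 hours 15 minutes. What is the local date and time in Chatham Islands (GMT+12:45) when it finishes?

5:13 PM on Jun 16

Ravensport is at UTC+0, so start is already 3:13 AM UTC on Jun 15.
Add 25 hours and 15 minutes duration → 4:28 AM UTC (Jun 16).
Chatham Islands is UTC+12:45, so local end time = 4:28 AM + 12:45 = 5:13 PM on Jun 16.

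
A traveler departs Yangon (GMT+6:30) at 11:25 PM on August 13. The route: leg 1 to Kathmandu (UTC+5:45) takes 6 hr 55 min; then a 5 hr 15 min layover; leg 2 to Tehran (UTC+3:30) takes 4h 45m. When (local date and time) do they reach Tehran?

Convert departure to UTC: 11:25 PM − 6:30 = 4:55 PM UTC on Aug 13.
Add 6 hours and 55 minutes leg 1 → 11:50 PM UTC.
Add 5 hours 15 minutes layover in Kathmandu → 5:05 AM UTC (Aug 14).
Add 4 hours 45 minutes leg 2 → 9:50 AM UTC.
Tehran is UTC+3:30, so local arrival = 9:50 AM + 3:30 = 1:20 PM on Aug 14.

1:20 PM on August 14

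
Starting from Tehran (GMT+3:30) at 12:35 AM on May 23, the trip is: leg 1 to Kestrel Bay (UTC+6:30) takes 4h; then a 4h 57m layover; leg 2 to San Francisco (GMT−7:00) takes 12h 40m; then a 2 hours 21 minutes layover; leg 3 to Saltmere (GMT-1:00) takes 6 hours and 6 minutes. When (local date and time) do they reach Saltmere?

Convert departure to UTC: 12:35 AM − 3:30 = 9:05 PM UTC on May 22.
Add 4 hours leg 1 → 1:05 AM UTC (May 23).
Add 4 hours and 57 minutes layover in Kestrel Bay → 6:02 AM UTC.
Add 12 hours and 40 minutes leg 2 → 6:42 PM UTC.
Add 2 hours 21 minutes layover in San Francisco → 9:03 PM UTC.
Add 6 hours 6 minutes leg 3 → 3:09 AM UTC (May 24).
Saltmere is UTC−1:00, so local arrival = 3:09 AM − 1:00 = 2:09 AM on May 24.

2:09 AM on May 24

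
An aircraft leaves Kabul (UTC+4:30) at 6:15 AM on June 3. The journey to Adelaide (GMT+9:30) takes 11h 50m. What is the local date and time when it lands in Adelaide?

11:05 PM on June 3

Adelaide is 5:00 ahead of Kabul.
After 11 hours 50 minutes it is 6:05 PM in Kabul.
Shift by the zone difference: 6:05 PM + 5:00 = 11:05 PM on Jun 3 in Adelaide.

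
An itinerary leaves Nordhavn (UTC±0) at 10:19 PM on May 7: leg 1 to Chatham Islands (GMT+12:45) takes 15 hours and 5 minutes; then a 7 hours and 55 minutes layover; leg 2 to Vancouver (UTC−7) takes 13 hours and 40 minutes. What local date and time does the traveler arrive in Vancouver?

3:59 AM on May 9

Nordhavn is at UTC+0, so departure is already 10:19 PM UTC on May 7.
Add 15 hours 5 minutes leg 1 → 1:24 PM UTC (May 8).
Add 7 hours 55 minutes layover in Chatham Islands → 9:19 PM UTC.
Add 13 hours 40 minutes leg 2 → 10:59 AM UTC (May 9).
Vancouver is UTC−7:00, so local arrival = 10:59 AM − 7:00 = 3:59 AM on May 9.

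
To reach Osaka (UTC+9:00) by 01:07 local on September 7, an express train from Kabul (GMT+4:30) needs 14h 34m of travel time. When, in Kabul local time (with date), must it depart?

06:03 on Sep 6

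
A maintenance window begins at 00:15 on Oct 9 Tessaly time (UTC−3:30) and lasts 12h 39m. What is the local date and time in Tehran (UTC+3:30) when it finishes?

Convert start to UTC: 00:15 + 3:30 = 03:45 UTC on Oct 9.
Add 12 hours 39 minutes duration → 16:24 UTC.
Tehran is UTC+3:30, so local end time = 16:24 + 3:30 = 19:54 on Oct 9.

19:54 on Oct 9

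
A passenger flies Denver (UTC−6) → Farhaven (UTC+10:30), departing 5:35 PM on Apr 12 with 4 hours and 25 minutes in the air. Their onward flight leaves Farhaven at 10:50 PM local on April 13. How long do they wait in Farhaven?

Convert departure to UTC: 5:35 PM + 6:00 = 11:35 PM UTC on Apr 12.
Add 4 hours 25 minutes flight time → 4:00 AM UTC (Apr 13).
Farhaven is UTC+10:30, so local arrival = 4:00 AM + 10:30 = 2:30 PM on Apr 13.
Layover = 10:50 PM − 2:30 PM = 8 hours 20 minutes.

8 hours 20 minutes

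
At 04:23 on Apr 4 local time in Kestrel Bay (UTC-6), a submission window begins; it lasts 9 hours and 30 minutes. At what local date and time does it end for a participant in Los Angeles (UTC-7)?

Convert start to UTC: 04:23 + 6:00 = 10:23 UTC on Apr 4.
Add 9 hours and 30 minutes duration → 19:53 UTC.
Los Angeles is UTC−7:00, so local end time = 19:53 − 7:00 = 12:53 on Apr 4.

12:53 on April 4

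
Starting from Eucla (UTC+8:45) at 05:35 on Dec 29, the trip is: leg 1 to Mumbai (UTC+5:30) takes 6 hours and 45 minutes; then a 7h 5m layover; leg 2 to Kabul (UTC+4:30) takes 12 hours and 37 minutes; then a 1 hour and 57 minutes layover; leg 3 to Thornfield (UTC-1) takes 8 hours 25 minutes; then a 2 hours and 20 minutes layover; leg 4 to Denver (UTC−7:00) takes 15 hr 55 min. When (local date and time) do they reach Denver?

20:54 on Dec 30

Convert departure to UTC: 05:35 − 8:45 = 20:50 UTC on Dec 28.
Add 6 hours 45 minutes leg 1 → 03:35 UTC (Dec 29).
Add 7 hours and 5 minutes layover in Mumbai → 10:40 UTC.
Add 12 hours and 37 minutes leg 2 → 23:17 UTC.
Add 1 hour and 57 minutes layover in Kabul → 01:14 UTC (Dec 30).
Add 8 hours 25 minutes leg 3 → 09:39 UTC.
Add 2 hours 20 minutes layover in Thornfield → 11:59 UTC.
Add 15 hours 55 minutes leg 4 → 03:54 UTC (Dec 31).
Denver is UTC−7:00, so local arrival = 03:54 − 7:00 = 20:54 on Dec 30.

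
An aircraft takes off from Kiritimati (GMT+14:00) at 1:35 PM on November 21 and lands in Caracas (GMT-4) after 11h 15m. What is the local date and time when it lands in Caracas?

6:50 AM on November 21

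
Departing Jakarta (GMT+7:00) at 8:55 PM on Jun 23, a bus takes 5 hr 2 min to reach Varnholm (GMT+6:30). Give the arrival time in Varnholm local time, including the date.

1:27 AM on June 24

Varnholm is 0:30 behind Jakarta.
After 5 hours and 2 minutes it is 1:57 AM (Jun 24) in Jakarta.
Shift by the zone difference: 1:57 AM − 0:30 = 1:27 AM on Jun 24 in Varnholm.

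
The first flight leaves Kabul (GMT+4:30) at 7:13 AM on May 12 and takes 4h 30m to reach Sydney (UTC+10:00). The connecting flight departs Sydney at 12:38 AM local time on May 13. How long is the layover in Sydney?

7 hours 25 minutes

Convert departure to UTC: 7:13 AM − 4:30 = 2:43 AM UTC on May 12.
Add 4 hours 30 minutes flight time → 7:13 AM UTC.
Sydney is UTC+10:00, so local arrival = 7:13 AM + 10:00 = 5:13 PM on May 12.
Layover = 12:38 AM − 5:13 PM (+1 day) = 7 hours 25 minutes.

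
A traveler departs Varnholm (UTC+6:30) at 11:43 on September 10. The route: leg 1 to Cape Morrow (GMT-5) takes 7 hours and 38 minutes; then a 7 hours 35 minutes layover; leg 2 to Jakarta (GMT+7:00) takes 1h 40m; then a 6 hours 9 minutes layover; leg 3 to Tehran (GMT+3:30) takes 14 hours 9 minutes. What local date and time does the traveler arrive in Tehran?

21:54 on September 11

Convert departure to UTC: 11:43 − 6:30 = 05:13 UTC on Sep 10.
Add 7 hours and 38 minutes leg 1 → 12:51 UTC.
Add 7 hours and 35 minutes layover in Cape Morrow → 20:26 UTC.
Add 1 hour and 40 minutes leg 2 → 22:06 UTC.
Add 6 hours and 9 minutes layover in Jakarta → 04:15 UTC (Sep 11).
Add 14 hours 9 minutes leg 3 → 18:24 UTC.
Tehran is UTC+3:30, so local arrival = 18:24 + 3:30 = 21:54 on Sep 11.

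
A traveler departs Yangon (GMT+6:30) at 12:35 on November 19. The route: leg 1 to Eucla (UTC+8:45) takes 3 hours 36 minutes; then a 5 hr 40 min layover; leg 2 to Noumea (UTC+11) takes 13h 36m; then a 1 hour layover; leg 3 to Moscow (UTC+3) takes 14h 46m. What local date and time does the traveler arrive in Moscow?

23:43 on November 20

Convert departure to UTC: 12:35 − 6:30 = 06:05 UTC on Nov 19.
Add 3 hours and 36 minutes leg 1 → 09:41 UTC.
Add 5 hours 40 minutes layover in Eucla → 15:21 UTC.
Add 13 hours 36 minutes leg 2 → 04:57 UTC (Nov 20).
Add 1 hour layover in Noumea → 05:57 UTC.
Add 14 hours and 46 minutes leg 3 → 20:43 UTC.
Moscow is UTC+3:00, so local arrival = 20:43 + 3:00 = 23:43 on Nov 20.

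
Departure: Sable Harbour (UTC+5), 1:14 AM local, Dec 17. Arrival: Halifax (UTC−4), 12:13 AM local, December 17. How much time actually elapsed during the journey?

7 hours 59 minutes

Halifax is 9:00 behind Sable Harbour.
Clock-face elapsed time (ignoring zones) is −1 hour 1 minute.
Actual elapsed = −1 hour 1 minute + 9:00 = 7 hours 59 minutes.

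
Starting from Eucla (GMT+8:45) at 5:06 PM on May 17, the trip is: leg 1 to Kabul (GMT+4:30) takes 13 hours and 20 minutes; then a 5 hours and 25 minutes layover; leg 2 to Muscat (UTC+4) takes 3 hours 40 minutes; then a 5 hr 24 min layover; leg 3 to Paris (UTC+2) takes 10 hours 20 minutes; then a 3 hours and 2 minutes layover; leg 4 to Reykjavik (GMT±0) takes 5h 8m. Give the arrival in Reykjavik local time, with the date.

Convert departure to UTC: 5:06 PM − 8:45 = 8:21 AM UTC on May 17.
Add 13 hours 20 minutes leg 1 → 9:41 PM UTC.
Add 5 hours 25 minutes layover in Kabul → 3:06 AM UTC (May 18).
Add 3 hours 40 minutes leg 2 → 6:46 AM UTC.
Add 5 hours and 24 minutes layover in Muscat → 12:10 PM UTC.
Add 10 hours and 20 minutes leg 3 → 10:30 PM UTC.
Add 3 hours and 2 minutes layover in Paris → 1:32 AM UTC (May 19).
Add 5 hours and 8 minutes leg 4 → 6:40 AM UTC.
Reykjavik is UTC+0, so local arrival is the same: 6:40 AM on May 19.

6:40 AM on May 19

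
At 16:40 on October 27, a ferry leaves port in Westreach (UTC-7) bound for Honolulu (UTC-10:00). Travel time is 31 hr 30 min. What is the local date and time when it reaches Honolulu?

Convert departure to UTC: 16:40 + 7:00 = 23:40 UTC on Oct 27.
Add 31 hours and 30 minutes travel time → 07:10 UTC (Oct 29).
Honolulu is UTC−10:00, so local arrival = 07:10 − 10:00 = 21:10 on Oct 28.

21:10 on October 28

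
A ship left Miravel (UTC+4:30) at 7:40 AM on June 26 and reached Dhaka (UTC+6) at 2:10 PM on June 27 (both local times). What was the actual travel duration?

Dhaka is 1:30 ahead of Miravel.
Clock-face elapsed time (ignoring zones) is 30 hours 30 minutes.
Actual elapsed = 30 hours 30 minutes − 1:30 = 29 hours.

29 hours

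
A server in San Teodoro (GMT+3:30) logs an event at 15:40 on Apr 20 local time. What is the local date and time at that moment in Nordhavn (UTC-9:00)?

03:10 on April 20

Nordhavn is 12:30 behind San Teodoro.
Shift by the zone difference: 15:40 − 12:30 = 03:10 on Apr 20 in Nordhavn.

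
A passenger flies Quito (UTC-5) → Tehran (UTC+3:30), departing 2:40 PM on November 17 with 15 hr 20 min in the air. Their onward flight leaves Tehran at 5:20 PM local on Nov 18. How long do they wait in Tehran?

Convert departure to UTC: 2:40 PM + 5:00 = 7:40 PM UTC on Nov 17.
Add 15 hours and 20 minutes flight time → 11:00 AM UTC (Nov 18).
Tehran is UTC+3:30, so local arrival = 11:00 AM + 3:30 = 2:30 PM on Nov 18.
Layover = 5:20 PM − 2:30 PM = 2 hours 50 minutes.

2 hours 50 minutes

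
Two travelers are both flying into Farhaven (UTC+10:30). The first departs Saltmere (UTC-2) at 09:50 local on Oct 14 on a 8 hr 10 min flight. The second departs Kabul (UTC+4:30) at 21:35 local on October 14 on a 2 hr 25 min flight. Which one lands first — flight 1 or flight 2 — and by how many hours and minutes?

Flight 1 in UTC: 09:50 + 2:00 = 11:50 on Oct 14.
+8 hours 10 minutes → arrive 20:00 UTC on Oct 14.
Flight 2 in UTC: 21:35 − 4:30 = 17:05 on Oct 14.
+2 hours 25 minutes → arrive 19:30 UTC on Oct 14.
Flight 2 lands earlier by 30 minutes.

the second, by 30 minutes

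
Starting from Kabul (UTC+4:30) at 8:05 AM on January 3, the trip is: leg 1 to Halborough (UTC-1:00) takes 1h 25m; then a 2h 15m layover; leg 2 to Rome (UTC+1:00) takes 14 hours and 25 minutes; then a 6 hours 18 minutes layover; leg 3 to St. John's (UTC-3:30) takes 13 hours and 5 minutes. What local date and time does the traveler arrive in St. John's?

Convert departure to UTC: 8:05 AM − 4:30 = 3:35 AM UTC on Jan 3.
Add 1 hour 25 minutes leg 1 → 5:00 AM UTC.
Add 2 hours 15 minutes layover in Halborough → 7:15 AM UTC.
Add 14 hours 25 minutes leg 2 → 9:40 PM UTC.
Add 6 hours 18 minutes layover in Rome → 3:58 AM UTC (Jan 4).
Add 13 hours and 5 minutes leg 3 → 5:03 PM UTC.
St. John's is UTC−3:30, so local arrival = 5:03 PM − 3:30 = 1:33 PM on Jan 4.

1:33 PM on January 4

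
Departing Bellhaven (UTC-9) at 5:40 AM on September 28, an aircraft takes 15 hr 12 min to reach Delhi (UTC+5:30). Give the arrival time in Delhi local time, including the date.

11:22 AM on September 29

Delhi is 14:30 ahead of Bellhaven.
After 15 hours 12 minutes it is 8:52 PM in Bellhaven.
Shift by the zone difference: 8:52 PM + 14:30 = 11:22 AM on Sep 29 in Delhi.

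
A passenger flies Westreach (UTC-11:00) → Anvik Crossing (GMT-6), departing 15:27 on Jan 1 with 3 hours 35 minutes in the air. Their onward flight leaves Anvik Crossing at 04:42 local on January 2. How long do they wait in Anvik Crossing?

Convert departure to UTC: 15:27 + 11:00 = 02:27 UTC on Jan 2.
Add 3 hours 35 minutes flight time → 06:02 UTC.
Anvik Crossing is UTC−6:00, so local arrival = 06:02 − 6:00 = 00:02 on Jan 2.
Layover = 04:42 − 00:02 = 4 hours 40 minutes.

4 hours 40 minutes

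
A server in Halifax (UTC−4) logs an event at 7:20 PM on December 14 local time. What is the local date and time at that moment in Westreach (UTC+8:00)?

In UTC: 7:20 PM + 4:00 = 11:20 PM on Dec 14.
Westreach is UTC+8:00: 11:20 PM + 8:00 = 7:20 AM on Dec 15.

7:20 AM on Dec 15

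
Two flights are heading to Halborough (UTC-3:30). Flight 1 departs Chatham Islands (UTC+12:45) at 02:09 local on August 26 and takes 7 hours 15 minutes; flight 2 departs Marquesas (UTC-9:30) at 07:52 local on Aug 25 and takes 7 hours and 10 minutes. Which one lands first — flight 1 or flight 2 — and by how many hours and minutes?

the first, by 3 hours 53 minutes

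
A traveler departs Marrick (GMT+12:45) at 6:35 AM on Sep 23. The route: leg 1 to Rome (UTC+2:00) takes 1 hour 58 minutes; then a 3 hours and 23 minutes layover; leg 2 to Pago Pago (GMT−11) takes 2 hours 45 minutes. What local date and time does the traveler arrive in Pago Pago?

Convert departure to UTC: 6:35 AM − 12:45 = 5:50 PM UTC on Sep 22.
Add 1 hour 58 minutes leg 1 → 7:48 PM UTC.
Add 3 hours 23 minutes layover in Rome → 11:11 PM UTC.
Add 2 hours 45 minutes leg 2 → 1:56 AM UTC (Sep 23).
Pago Pago is UTC−11:00, so local arrival = 1:56 AM − 11:00 = 2:56 PM on Sep 22.

2:56 PM on September 22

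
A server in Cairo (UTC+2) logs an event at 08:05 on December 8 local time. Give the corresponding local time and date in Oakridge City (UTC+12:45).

In UTC: 08:05 − 2:00 = 06:05 on Dec 8.
Oakridge City is UTC+12:45: 06:05 + 12:45 = 18:50 on Dec 8.

18:50 on December 8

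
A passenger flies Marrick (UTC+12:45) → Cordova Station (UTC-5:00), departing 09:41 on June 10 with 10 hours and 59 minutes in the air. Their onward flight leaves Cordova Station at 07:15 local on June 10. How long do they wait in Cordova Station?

4 hours 20 minutes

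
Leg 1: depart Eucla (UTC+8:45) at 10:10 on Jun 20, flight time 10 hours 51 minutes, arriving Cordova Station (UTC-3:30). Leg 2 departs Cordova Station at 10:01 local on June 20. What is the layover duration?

1 hour 15 minutes

Convert departure to UTC: 10:10 − 8:45 = 01:25 UTC on Jun 20.
Add 10 hours 51 minutes flight time → 12:16 UTC.
Cordova Station is UTC−3:30, so local arrival = 12:16 − 3:30 = 08:46 on Jun 20.
Layover = 10:01 − 08:46 = 1 hour 15 minutes.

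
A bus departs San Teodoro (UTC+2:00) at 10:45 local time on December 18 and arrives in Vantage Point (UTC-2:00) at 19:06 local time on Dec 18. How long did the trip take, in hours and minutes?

12 hours 21 minutes

Departure in UTC: 10:45 − 2:00 = 08:45 on Dec 18.
Arrival in UTC: 19:06 + 2:00 = 21:06 on Dec 18.
Elapsed = 21:06 − 08:45 = 12 hours 21 minutes.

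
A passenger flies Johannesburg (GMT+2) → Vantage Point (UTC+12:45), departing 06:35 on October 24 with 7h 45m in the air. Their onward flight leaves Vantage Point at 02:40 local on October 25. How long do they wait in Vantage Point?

Convert departure to UTC: 06:35 − 2:00 = 04:35 UTC on Oct 24.
Add 7 hours and 45 minutes flight time → 12:20 UTC.
Vantage Point is UTC+12:45, so local arrival = 12:20 + 12:45 = 01:05 on Oct 25.
Layover = 02:40 − 01:05 = 1 hour 35 minutes.

1 hour 35 minutes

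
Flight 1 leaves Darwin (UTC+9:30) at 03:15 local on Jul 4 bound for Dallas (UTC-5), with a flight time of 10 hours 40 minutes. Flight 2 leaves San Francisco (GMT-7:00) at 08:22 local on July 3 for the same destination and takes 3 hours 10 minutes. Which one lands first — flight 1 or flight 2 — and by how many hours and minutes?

the second, by 9 hours 53 minutes

Flight 1 in UTC: 03:15 − 9:30 = 17:45 on Jul 3.
+10 hours and 40 minutes → arrive 04:25 UTC on Jul 4.
Flight 2 in UTC: 08:22 + 7:00 = 15:22 on Jul 3.
+3 hours and 10 minutes → arrive 18:32 UTC on Jul 3.
Flight 2 lands earlier by 9 hours 53 minutes.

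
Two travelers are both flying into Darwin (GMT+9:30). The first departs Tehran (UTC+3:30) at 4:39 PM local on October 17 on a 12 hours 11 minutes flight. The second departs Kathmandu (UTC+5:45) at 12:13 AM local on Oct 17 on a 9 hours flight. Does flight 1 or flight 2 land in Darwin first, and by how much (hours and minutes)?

the second, by 21 hours 52 minutes

Flight 1 in UTC: 4:39 PM − 3:30 = 1:09 PM on Oct 17.
+12 hours and 11 minutes → arrive 1:20 AM UTC on Oct 18.
Flight 2 in UTC: 12:13 AM − 5:45 = 6:28 PM on Oct 16.
+9 hours → arrive 3:28 AM UTC on Oct 17.
Flight 2 lands earlier by 21 hours 52 minutes.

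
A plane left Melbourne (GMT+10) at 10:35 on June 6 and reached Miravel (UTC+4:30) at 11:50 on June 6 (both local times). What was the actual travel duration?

6 hours 45 minutes

Departure in UTC: 10:35 − 10:00 = 00:35 on Jun 6.
Arrival in UTC: 11:50 − 4:30 = 07:20 on Jun 6.
Elapsed = 07:20 − 00:35 = 6 hours 45 minutes.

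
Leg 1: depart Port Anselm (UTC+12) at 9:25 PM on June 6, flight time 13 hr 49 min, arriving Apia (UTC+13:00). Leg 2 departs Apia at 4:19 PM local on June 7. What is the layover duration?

4 hours 5 minutes

Convert departure to UTC: 9:25 PM − 12:00 = 9:25 AM UTC on Jun 6.
Add 13 hours 49 minutes flight time → 11:14 PM UTC.
Apia is UTC+13:00, so local arrival = 11:14 PM + 13:00 = 12:14 PM on Jun 7.
Layover = 4:19 PM − 12:14 PM = 4 hours 5 minutes.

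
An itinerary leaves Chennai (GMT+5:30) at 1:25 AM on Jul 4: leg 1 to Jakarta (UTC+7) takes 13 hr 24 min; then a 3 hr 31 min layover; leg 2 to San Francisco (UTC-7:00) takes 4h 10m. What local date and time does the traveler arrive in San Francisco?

10:00 AM on July 4

Convert departure to UTC: 1:25 AM − 5:30 = 7:55 PM UTC on Jul 3.
Add 13 hours and 24 minutes leg 1 → 9:19 AM UTC (Jul 4).
Add 3 hours and 31 minutes layover in Jakarta → 12:50 PM UTC.
Add 4 hours and 10 minutes leg 2 → 5:00 PM UTC.
San Francisco is UTC−7:00, so local arrival = 5:00 PM − 7:00 = 10:00 AM on Jul 4.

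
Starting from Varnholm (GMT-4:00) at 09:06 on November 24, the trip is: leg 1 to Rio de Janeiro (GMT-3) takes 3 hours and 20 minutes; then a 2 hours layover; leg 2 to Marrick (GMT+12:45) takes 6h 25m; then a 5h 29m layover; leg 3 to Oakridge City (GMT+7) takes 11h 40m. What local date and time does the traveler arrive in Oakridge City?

01:00 on November 26

Convert departure to UTC: 09:06 + 4:00 = 13:06 UTC on Nov 24.
Add 3 hours and 20 minutes leg 1 → 16:26 UTC.
Add 2 hours layover in Rio de Janeiro → 18:26 UTC.
Add 6 hours and 25 minutes leg 2 → 00:51 UTC (Nov 25).
Add 5 hours 29 minutes layover in Marrick → 06:20 UTC.
Add 11 hours 40 minutes leg 3 → 18:00 UTC.
Oakridge City is UTC+7:00, so local arrival = 18:00 + 7:00 = 01:00 on Nov 26.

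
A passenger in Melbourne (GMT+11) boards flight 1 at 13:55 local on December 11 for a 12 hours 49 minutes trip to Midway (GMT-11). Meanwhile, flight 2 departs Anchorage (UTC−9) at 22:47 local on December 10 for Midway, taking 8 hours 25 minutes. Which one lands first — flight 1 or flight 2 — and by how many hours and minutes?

the first, by 28 minutes

Flight 1 in UTC: 13:55 − 11:00 = 02:55 on Dec 11.
+12 hours and 49 minutes → arrive 15:44 UTC on Dec 11.
Flight 2 in UTC: 22:47 + 9:00 = 07:47 on Dec 11.
+8 hours 25 minutes → arrive 16:12 UTC on Dec 11.
Flight 1 lands earlier by 28 minutes.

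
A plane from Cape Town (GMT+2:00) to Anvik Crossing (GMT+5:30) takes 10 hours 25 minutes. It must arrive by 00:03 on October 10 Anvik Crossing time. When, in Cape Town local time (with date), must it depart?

10:08 on October 9

Target arrival in UTC: 00:03 − 5:30 = 18:33 on Oct 9.
Subtract 10 hours 25 minutes → departure 08:08 UTC on Oct 9.
Cape Town is UTC+2:00: 08:08 + 2:00 = 10:08 on Oct 9.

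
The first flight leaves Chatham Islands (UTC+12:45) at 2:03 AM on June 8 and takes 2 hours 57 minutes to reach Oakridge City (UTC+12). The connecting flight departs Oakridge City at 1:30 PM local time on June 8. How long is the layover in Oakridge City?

Convert departure to UTC: 2:03 AM − 12:45 = 1:18 PM UTC on Jun 7.
Add 2 hours 57 minutes flight time → 4:15 PM UTC.
Oakridge City is UTC+12:00, so local arrival = 4:15 PM + 12:00 = 4:15 AM on Jun 8.
Layover = 1:30 PM − 4:15 AM = 9 hours 15 minutes.

9 hours 15 minutes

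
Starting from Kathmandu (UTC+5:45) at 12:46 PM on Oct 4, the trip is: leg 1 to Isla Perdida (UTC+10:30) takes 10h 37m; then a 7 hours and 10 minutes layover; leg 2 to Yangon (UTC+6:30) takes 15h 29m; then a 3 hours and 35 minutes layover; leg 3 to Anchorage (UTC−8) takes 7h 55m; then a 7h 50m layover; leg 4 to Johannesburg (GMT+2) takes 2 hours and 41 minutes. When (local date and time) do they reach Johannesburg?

4:18 PM on Oct 6

Convert departure to UTC: 12:46 PM − 5:45 = 7:01 AM UTC on Oct 4.
Add 10 hours and 37 minutes leg 1 → 5:38 PM UTC.
Add 7 hours and 10 minutes layover in Isla Perdida → 12:48 AM UTC (Oct 5).
Add 15 hours 29 minutes leg 2 → 4:17 PM UTC.
Add 3 hours and 35 minutes layover in Yangon → 7:52 PM UTC.
Add 7 hours 55 minutes leg 3 → 3:47 AM UTC (Oct 6).
Add 7 hours and 50 minutes layover in Anchorage → 11:37 AM UTC.
Add 2 hours and 41 minutes leg 4 → 2:18 PM UTC.
Johannesburg is UTC+2:00, so local arrival = 2:18 PM + 2:00 = 4:18 PM on Oct 6.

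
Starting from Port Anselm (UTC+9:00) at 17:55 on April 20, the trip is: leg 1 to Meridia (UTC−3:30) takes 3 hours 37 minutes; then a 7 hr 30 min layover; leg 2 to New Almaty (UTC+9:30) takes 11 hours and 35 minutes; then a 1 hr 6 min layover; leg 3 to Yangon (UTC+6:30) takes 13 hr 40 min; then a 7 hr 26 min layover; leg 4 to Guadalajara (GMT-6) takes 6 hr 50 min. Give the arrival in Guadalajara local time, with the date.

06:39 on Apr 22

Convert departure to UTC: 17:55 − 9:00 = 08:55 UTC on Apr 20.
Add 3 hours 37 minutes leg 1 → 12:32 UTC.
Add 7 hours 30 minutes layover in Meridia → 20:02 UTC.
Add 11 hours and 35 minutes leg 2 → 07:37 UTC (Apr 21).
Add 1 hour and 6 minutes layover in New Almaty → 08:43 UTC.
Add 13 hours and 40 minutes leg 3 → 22:23 UTC.
Add 7 hours and 26 minutes layover in Yangon → 05:49 UTC (Apr 22).
Add 6 hours and 50 minutes leg 4 → 12:39 UTC.
Guadalajara is UTC−6:00, so local arrival = 12:39 − 6:00 = 06:39 on Apr 22.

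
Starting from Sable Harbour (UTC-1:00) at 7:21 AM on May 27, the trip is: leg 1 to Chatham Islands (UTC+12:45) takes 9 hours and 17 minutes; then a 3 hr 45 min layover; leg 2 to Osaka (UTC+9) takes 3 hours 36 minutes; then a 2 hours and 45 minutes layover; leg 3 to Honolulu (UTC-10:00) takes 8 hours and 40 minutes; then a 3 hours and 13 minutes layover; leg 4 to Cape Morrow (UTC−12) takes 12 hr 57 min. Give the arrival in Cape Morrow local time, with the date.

Convert departure to UTC: 7:21 AM + 1:00 = 8:21 AM UTC on May 27.
Add 9 hours 17 minutes leg 1 → 5:38 PM UTC.
Add 3 hours and 45 minutes layover in Chatham Islands → 9:23 PM UTC.
Add 3 hours and 36 minutes leg 2 → 12:59 AM UTC (May 28).
Add 2 hours 45 minutes layover in Osaka → 3:44 AM UTC.
Add 8 hours and 40 minutes leg 3 → 12:24 PM UTC.
Add 3 hours 13 minutes layover in Honolulu → 3:37 PM UTC.
Add 12 hours 57 minutes leg 4 → 4:34 AM UTC (May 29).
Cape Morrow is UTC−12:00, so local arrival = 4:34 AM − 12:00 = 4:34 PM on May 28.

4:34 PM on May 28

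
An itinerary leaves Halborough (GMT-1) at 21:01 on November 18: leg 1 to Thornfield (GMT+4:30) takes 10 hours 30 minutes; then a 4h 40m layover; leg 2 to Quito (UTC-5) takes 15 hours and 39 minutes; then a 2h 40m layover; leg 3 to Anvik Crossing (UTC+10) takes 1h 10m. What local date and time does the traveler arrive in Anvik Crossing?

Convert departure to UTC: 21:01 + 1:00 = 22:01 UTC on Nov 18.
Add 10 hours and 30 minutes leg 1 → 08:31 UTC (Nov 19).
Add 4 hours 40 minutes layover in Thornfield → 13:11 UTC.
Add 15 hours and 39 minutes leg 2 → 04:50 UTC (Nov 20).
Add 2 hours 40 minutes layover in Quito → 07:30 UTC.
Add 1 hour 10 minutes leg 3 → 08:40 UTC.
Anvik Crossing is UTC+10:00, so local arrival = 08:40 + 10:00 = 18:40 on Nov 20.

18:40 on November 20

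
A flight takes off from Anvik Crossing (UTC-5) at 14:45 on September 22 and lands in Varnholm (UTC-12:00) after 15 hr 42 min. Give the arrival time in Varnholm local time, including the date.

Varnholm is 7:00 behind Anvik Crossing.
After 15 hours 42 minutes it is 06:27 (Sep 23) in Anvik Crossing.
Shift by the zone difference: 06:27 − 7:00 = 23:27 on Sep 22 in Varnholm.

23:27 on Sep 22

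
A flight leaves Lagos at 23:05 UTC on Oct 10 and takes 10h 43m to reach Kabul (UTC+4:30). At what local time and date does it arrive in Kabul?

14:18 on October 11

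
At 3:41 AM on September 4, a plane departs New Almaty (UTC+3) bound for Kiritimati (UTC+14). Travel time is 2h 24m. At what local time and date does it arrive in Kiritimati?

Convert departure to UTC: 3:41 AM − 3:00 = 12:41 AM UTC on Sep 4.
Add 2 hours 24 minutes travel time → 3:05 AM UTC.
Kiritimati is UTC+14:00, so local arrival = 3:05 AM + 14:00 = 5:05 PM on Sep 4.

5:05 PM on September 4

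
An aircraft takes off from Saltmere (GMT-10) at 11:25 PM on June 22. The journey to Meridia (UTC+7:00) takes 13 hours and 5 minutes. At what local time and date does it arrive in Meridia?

Convert departure to UTC: 11:25 PM + 10:00 = 9:25 AM UTC on Jun 23.
Add 13 hours 5 minutes travel time → 10:30 PM UTC.
Meridia is UTC+7:00, so local arrival = 10:30 PM + 7:00 = 5:30 AM on Jun 24.

5:30 AM on Jun 24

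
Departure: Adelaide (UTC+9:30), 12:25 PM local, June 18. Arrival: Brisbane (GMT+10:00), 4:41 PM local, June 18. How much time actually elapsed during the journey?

Brisbane is 0:30 ahead of Adelaide.
Clock-face elapsed time (ignoring zones) is 4 hours 16 minutes.
Actual elapsed = 4 hours 16 minutes − 0:30 = 3 hours 46 minutes.

3 hours 46 minutes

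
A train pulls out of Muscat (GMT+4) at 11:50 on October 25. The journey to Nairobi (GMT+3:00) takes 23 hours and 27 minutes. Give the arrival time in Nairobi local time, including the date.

Nairobi is 1:00 behind Muscat.
After 23 hours and 27 minutes it is 11:17 (Oct 26) in Muscat.
Shift by the zone difference: 11:17 − 1:00 = 10:17 on Oct 26 in Nairobi.

10:17 on October 26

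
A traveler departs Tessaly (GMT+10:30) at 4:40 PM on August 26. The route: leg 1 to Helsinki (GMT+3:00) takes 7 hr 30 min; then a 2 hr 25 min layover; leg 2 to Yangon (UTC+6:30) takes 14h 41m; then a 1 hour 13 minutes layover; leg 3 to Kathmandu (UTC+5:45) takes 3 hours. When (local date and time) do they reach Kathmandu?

Convert departure to UTC: 4:40 PM − 10:30 = 6:10 AM UTC on Aug 26.
Add 7 hours 30 minutes leg 1 → 1:40 PM UTC.
Add 2 hours 25 minutes layover in Helsinki → 4:05 PM UTC.
Add 14 hours 41 minutes leg 2 → 6:46 AM UTC (Aug 27).
Add 1 hour and 13 minutes layover in Yangon → 7:59 AM UTC.
Add 3 hours leg 3 → 10:59 AM UTC.
Kathmandu is UTC+5:45, so local arrival = 10:59 AM + 5:45 = 4:44 PM on Aug 27.

4:44 PM on August 27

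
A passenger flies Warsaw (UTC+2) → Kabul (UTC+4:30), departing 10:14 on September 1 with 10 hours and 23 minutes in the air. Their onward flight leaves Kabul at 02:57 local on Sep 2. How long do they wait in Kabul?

Convert departure to UTC: 10:14 − 2:00 = 08:14 UTC on Sep 1.
Add 10 hours and 23 minutes flight time → 18:37 UTC.
Kabul is UTC+4:30, so local arrival = 18:37 + 4:30 = 23:07 on Sep 1.
Layover = 02:57 − 23:07 (+1 day) = 3 hours 50 minutes.

3 hours 50 minutes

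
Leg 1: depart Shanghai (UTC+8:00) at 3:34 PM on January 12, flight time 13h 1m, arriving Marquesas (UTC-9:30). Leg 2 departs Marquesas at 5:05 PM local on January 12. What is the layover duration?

6 hours

Convert departure to UTC: 3:34 PM − 8:00 = 7:34 AM UTC on Jan 12.
Add 13 hours and 1 minute flight time → 8:35 PM UTC.
Marquesas is UTC−9:30, so local arrival = 8:35 PM − 9:30 = 11:05 AM on Jan 12.
Layover = 5:05 PM − 11:05 AM = 6 hours.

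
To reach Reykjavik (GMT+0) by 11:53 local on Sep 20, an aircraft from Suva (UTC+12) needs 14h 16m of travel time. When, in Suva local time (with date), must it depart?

Target arrival is already UTC: 11:53 on Sep 20.
Subtract 14 hours 16 minutes → departure 21:37 UTC on Sep 19.
Suva is UTC+12:00: 21:37 + 12:00 = 09:37 on Sep 20.

09:37 on Sep 20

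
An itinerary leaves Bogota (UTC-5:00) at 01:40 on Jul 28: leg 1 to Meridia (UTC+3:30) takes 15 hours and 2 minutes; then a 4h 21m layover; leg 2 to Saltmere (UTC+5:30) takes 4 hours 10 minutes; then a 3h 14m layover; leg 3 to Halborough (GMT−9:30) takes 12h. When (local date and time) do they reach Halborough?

Convert departure to UTC: 01:40 + 5:00 = 06:40 UTC on Jul 28.
Add 15 hours and 2 minutes leg 1 → 21:42 UTC.
Add 4 hours 21 minutes layover in Meridia → 02:03 UTC (Jul 29).
Add 4 hours and 10 minutes leg 2 → 06:13 UTC.
Add 3 hours and 14 minutes layover in Saltmere → 09:27 UTC.
Add 12 hours leg 3 → 21:27 UTC.
Halborough is UTC−9:30, so local arrival = 21:27 − 9:30 = 11:57 on Jul 29.

11:57 on July 29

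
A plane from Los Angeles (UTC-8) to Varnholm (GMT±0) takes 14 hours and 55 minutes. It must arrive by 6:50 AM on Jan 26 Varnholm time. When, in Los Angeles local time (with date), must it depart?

7:55 AM on Jan 25

Target arrival is already UTC: 6:50 AM on Jan 26.
Subtract 14 hours and 55 minutes → departure 3:55 PM UTC on Jan 25.
Los Angeles is UTC−8:00: 3:55 PM − 8:00 = 7:55 AM on Jan 25.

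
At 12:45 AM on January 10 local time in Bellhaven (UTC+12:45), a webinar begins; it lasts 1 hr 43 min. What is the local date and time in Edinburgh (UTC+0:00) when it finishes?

1:43 PM on Jan 9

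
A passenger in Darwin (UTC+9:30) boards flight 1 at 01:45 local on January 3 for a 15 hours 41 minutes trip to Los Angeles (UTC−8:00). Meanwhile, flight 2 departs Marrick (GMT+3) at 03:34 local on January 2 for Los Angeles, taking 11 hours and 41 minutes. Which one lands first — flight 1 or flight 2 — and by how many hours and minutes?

the second, by 19 hours 41 minutes

Flight 1 in UTC: 01:45 − 9:30 = 16:15 on Jan 2.
+15 hours 41 minutes → arrive 07:56 UTC on Jan 3.
Flight 2 in UTC: 03:34 − 3:00 = 00:34 on Jan 2.
+11 hours 41 minutes → arrive 12:15 UTC on Jan 2.
Flight 2 lands earlier by 19 hours 41 minutes.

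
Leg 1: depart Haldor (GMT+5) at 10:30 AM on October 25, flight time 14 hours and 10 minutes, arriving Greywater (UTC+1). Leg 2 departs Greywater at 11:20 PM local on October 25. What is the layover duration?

Convert departure to UTC: 10:30 AM − 5:00 = 5:30 AM UTC on Oct 25.
Add 14 hours 10 minutes flight time → 7:40 PM UTC.
Greywater is UTC+1:00, so local arrival = 7:40 PM + 1:00 = 8:40 PM on Oct 25.
Layover = 11:20 PM − 8:40 PM = 2 hours 40 minutes.

2 hours 40 minutes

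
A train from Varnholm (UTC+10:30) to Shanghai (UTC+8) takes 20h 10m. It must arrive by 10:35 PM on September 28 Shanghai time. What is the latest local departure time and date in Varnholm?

4:55 AM on September 28

Target arrival in UTC: 10:35 PM − 8:00 = 2:35 PM on Sep 28.
Subtract 20 hours 10 minutes → departure 6:25 PM UTC on Sep 27.
Varnholm is UTC+10:30: 6:25 PM + 10:30 = 4:55 AM on Sep 28.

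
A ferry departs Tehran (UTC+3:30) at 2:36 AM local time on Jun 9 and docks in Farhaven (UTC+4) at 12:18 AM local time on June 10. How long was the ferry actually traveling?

Departure in UTC: 2:36 AM − 3:30 = 11:06 PM on Jun 8.
Arrival in UTC: 12:18 AM − 4:00 = 8:18 PM on Jun 9.
Elapsed = 8:18 PM − 11:06 PM (+1 day) = 21 hours 12 minutes.

21 hours 12 minutes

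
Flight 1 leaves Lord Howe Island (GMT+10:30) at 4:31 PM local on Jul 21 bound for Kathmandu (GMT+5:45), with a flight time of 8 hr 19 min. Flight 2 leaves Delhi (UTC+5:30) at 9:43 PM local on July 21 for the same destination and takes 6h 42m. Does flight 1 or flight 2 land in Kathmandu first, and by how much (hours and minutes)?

Flight 1 in UTC: 4:31 PM − 10:30 = 6:01 AM on Jul 21.
+8 hours and 19 minutes → arrive 2:20 PM UTC on Jul 21.
Flight 2 in UTC: 9:43 PM − 5:30 = 4:13 PM on Jul 21.
+6 hours 42 minutes → arrive 10:55 PM UTC on Jul 21.
Flight 1 lands earlier by 8 hours 35 minutes.

the first, by 8 hours 35 minutes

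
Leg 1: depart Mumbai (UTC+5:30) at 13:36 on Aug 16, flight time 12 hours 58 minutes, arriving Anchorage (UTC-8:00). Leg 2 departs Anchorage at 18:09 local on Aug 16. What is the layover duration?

Convert departure to UTC: 13:36 − 5:30 = 08:06 UTC on Aug 16.
Add 12 hours 58 minutes flight time → 21:04 UTC.
Anchorage is UTC−8:00, so local arrival = 21:04 − 8:00 = 13:04 on Aug 16.
Layover = 18:09 − 13:04 = 5 hours 5 minutes.

5 hours 5 minutes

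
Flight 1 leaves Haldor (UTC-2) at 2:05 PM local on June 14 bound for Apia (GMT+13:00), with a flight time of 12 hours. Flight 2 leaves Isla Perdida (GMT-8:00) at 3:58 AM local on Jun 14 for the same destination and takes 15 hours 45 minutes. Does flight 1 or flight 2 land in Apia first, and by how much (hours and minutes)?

Flight 1 in UTC: 2:05 PM + 2:00 = 4:05 PM on Jun 14.
+12 hours → arrive 4:05 AM UTC on Jun 15.
Flight 2 in UTC: 3:58 AM + 8:00 = 11:58 AM on Jun 14.
+15 hours and 45 minutes → arrive 3:43 AM UTC on Jun 15.
Flight 2 lands earlier by 22 minutes.

the second, by 22 minutes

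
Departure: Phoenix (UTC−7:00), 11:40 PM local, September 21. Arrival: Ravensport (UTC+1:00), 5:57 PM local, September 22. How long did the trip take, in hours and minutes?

Departure in UTC: 11:40 PM + 7:00 = 6:40 AM on Sep 22.
Arrival in UTC: 5:57 PM − 1:00 = 4:57 PM on Sep 22.
Elapsed = 4:57 PM − 6:40 AM = 10 hours 17 minutes.

10 hours 17 minutes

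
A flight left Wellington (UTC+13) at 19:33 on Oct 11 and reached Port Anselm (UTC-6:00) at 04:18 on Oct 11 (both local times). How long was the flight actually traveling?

3 hours 45 minutes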